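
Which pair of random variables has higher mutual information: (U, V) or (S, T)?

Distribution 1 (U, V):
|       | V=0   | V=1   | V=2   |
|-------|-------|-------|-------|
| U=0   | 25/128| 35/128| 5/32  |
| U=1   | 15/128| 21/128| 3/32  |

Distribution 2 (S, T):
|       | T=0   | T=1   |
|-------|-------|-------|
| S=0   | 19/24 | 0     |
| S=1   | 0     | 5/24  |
Distribution 1 (U, V):
Marginal P(U) (row sums):
  P(U=0) = 25/128 + 35/128 + 5/32 = 5/8
  P(U=1) = 15/128 + 21/128 + 3/32 = 3/8
Marginal P(V) (column sums):
  P(V=0) = 25/128 + 15/128 = 5/16
  P(V=1) = 35/128 + 21/128 = 7/16
  P(V=2) = 5/32 + 3/32 = 1/4

H(U) = -[(5/8)·log₂(5/8) + (3/8)·log₂(3/8)]
  = 0.4238 + 0.5306
  = 0.9544 bits
H(V) = -[(5/16)·log₂(5/16) + (7/16)·log₂(7/16) + (1/4)·log₂(1/4)]
  = 0.5244 + 0.5218 + 0.5000
  = 1.5462 bits
H(U,V) = -[(25/128)·log₂(25/128) + (35/128)·log₂(35/128) + (5/32)·log₂(5/32) + (15/128)·log₂(15/128) + (21/128)·log₂(21/128) + (3/32)·log₂(3/32)]
  = 0.4602 + 0.5115 + 0.4184 + 0.3625 + 0.4278 + 0.3202
  = 2.5006 bits

I(U;V) = H(U) + H(V) - H(U,V)
  = 0.9544 + 1.5462 - 2.5006
  = 0.0000 bits

Distribution 2 (S, T):
Marginal P(S) (row sums):
  P(S=0) = 19/24 + 0 = 19/24
  P(S=1) = 0 + 5/24 = 5/24
Marginal P(T) (column sums):
  P(T=0) = 19/24 + 0 = 19/24
  P(T=1) = 0 + 5/24 = 5/24

H(S) = -[(19/24)·log₂(19/24) + (5/24)·log₂(5/24)]
  = 0.2668 + 0.4715
  = 0.7383 bits
H(T) = -[(19/24)·log₂(19/24) + (5/24)·log₂(5/24)]
  = 0.2668 + 0.4715
  = 0.7383 bits
H(S,T) = -[(19/24)·log₂(19/24) + (5/24)·log₂(5/24)]
  = 0.2668 + 0.4715
  = 0.7383 bits

I(S;T) = H(S) + H(T) - H(S,T)
  = 0.7383 + 0.7383 - 0.7383
  = 0.7383 bits

I(S;T) = 0.7383 bits > I(U;V) = 0.0000 bits, so (S, T) has the higher mutual information (stronger dependence).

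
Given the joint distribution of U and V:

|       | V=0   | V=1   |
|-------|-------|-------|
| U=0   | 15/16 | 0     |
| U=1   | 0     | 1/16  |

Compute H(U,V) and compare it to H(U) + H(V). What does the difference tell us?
Marginal P(U) (row sums):
  P(U=0) = 15/16 + 0 = 15/16
  P(U=1) = 0 + 1/16 = 1/16
Marginal P(V) (column sums):
  P(V=0) = 15/16 + 0 = 15/16
  P(V=1) = 0 + 1/16 = 1/16

H(U,V) = -[(15/16)·log₂(15/16) + (1/16)·log₂(1/16)]
  = 0.0873 + 0.2500
  = 0.3373 bits
H(U) = -[(15/16)·log₂(15/16) + (1/16)·log₂(1/16)]
  = 0.0873 + 0.2500
  = 0.3373 bits
H(V) = -[(15/16)·log₂(15/16) + (1/16)·log₂(1/16)]
  = 0.0873 + 0.2500
  = 0.3373 bits

H(U) + H(V) = 0.3373 + 0.3373 = 0.6746 bits
Difference: H(U) + H(V) - H(U,V) = 0.6746 - 0.3373 = 0.3373 bits = I(U;V)

The difference is the mutual information; it is positive here, so U and V are dependent (knowing one reduces uncertainty about the other by 0.3373 bits).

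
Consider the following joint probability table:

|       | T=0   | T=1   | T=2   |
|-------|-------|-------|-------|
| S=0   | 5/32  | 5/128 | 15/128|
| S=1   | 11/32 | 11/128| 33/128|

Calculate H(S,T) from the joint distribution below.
H(S,T) = -Σ P(S,T) log₂ P(S,T), summed over the non-zero cells:
H(S,T) = -[(5/32)·log₂(5/32) + (5/128)·log₂(5/128) + (15/128)·log₂(15/128) + (11/32)·log₂(11/32) + (11/128)·log₂(11/128) + (33/128)·log₂(33/128)]
  = 0.4184 + 0.1827 + 0.3625 + 0.5296 + 0.3043 + 0.5042
  = 2.3017 bits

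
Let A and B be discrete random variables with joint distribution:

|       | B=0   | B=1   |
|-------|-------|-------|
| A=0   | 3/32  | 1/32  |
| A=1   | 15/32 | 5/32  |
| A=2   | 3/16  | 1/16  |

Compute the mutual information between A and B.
Marginal P(A) (row sums):
  P(A=0) = 3/32 + 1/32 = 1/8
  P(A=1) = 15/32 + 5/32 = 5/8
  P(A=2) = 3/16 + 1/16 = 1/4
Marginal P(B) (column sums):
  P(B=0) = 3/32 + 15/32 + 3/16 = 3/4
  P(B=1) = 1/32 + 5/32 + 1/16 = 1/4

H(A) = -[(1/8)·log₂(1/8) + (5/8)·log₂(5/8) + (1/4)·log₂(1/4)]
  = 0.3750 + 0.4238 + 0.5000
  = 1.2988 bits
H(B) = -[(3/4)·log₂(3/4) + (1/4)·log₂(1/4)]
  = 0.3113 + 0.5000
  = 0.8113 bits
H(A,B) = -[(3/32)·log₂(3/32) + (1/32)·log₂(1/32) + (15/32)·log₂(15/32) + (5/32)·log₂(5/32) + (3/16)·log₂(3/16) + (1/16)·log₂(1/16)]
  = 0.3202 + 0.1563 + 0.5124 + 0.4184 + 0.4528 + 0.2500
  = 2.1101 bits

I(A;B) = H(A) + H(B) - H(A,B)
  = 1.2988 + 0.8113 - 2.1101
  = 0.0000 bits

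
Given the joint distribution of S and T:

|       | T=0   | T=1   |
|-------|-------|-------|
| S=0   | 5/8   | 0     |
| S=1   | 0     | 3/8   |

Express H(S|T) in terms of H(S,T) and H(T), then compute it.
H(S|T) = H(S,T) - H(T)

Marginal P(T) (column sums):
  P(T=0) = 5/8 + 0 = 5/8
  P(T=1) = 0 + 3/8 = 3/8

H(S,T) = -[(5/8)·log₂(5/8) + (3/8)·log₂(3/8)]
  = 0.4238 + 0.5306
  = 0.9544 bits
H(T) = -[(5/8)·log₂(5/8) + (3/8)·log₂(3/8)]
  = 0.4238 + 0.5306
  = 0.9544 bits

H(S|T) = 0.9544 - 0.9544 = 0.0000 bits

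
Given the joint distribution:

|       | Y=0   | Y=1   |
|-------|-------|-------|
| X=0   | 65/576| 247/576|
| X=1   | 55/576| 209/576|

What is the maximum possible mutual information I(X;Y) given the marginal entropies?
The upper bound on mutual information is I(X;Y) ≤ min(H(X), H(Y)).

Marginal P(X) (row sums):
  P(X=0) = 65/576 + 247/576 = 13/24
  P(X=1) = 55/576 + 209/576 = 11/24
Marginal P(Y) (column sums):
  P(Y=0) = 65/576 + 55/576 = 5/24
  P(Y=1) = 247/576 + 209/576 = 19/24

H(X) = -[(13/24)·log₂(13/24) + (11/24)·log₂(11/24)]
  = 0.4791 + 0.5159
  = 0.9950 bits
H(Y) = -[(5/24)·log₂(5/24) + (19/24)·log₂(19/24)]
  = 0.4715 + 0.2668
  = 0.7383 bits

Maximum possible I(X;Y) = min(0.9950, 0.7383) = 0.7383 bits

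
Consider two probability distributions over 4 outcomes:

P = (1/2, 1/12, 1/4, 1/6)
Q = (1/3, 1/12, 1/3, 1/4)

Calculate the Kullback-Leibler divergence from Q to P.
D(P||Q) = Σ P(i) log₂(P(i)/Q(i))
  i=0: (1/2) × log₂((1/2)/(1/3)) = (1/2) × log₂(3/2) = 0.2925
  i=1: (1/12) × log₂((1/12)/(1/12)) = (1/12) × log₂(1) = 0.0000
  i=2: (1/4) × log₂((1/4)/(1/3)) = (1/4) × log₂(3/4) = -0.1038
  i=3: (1/6) × log₂((1/6)/(1/4)) = (1/6) × log₂(2/3) = -0.0975
D(P||Q) = 0.2925 + 0.0000 - 0.1038 - 0.0975
  = 0.0912 bits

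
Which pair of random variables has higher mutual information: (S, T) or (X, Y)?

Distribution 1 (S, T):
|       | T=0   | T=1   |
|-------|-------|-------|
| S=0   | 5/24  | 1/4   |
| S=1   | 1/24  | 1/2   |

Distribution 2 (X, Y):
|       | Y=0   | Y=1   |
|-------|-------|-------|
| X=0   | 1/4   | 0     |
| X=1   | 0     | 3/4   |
Distribution 1 (S, T):
Marginal P(S) (row sums):
  P(S=0) = 5/24 + 1/4 = 11/24
  P(S=1) = 1/24 + 1/2 = 13/24
Marginal P(T) (column sums):
  P(T=0) = 5/24 + 1/24 = 1/4
  P(T=1) = 1/4 + 1/2 = 3/4

H(S) = -[(11/24)·log₂(11/24) + (13/24)·log₂(13/24)]
  = 0.5159 + 0.4791
  = 0.9950 bits
H(T) = -[(1/4)·log₂(1/4) + (3/4)·log₂(3/4)]
  = 0.5000 + 0.3113
  = 0.8113 bits
H(S,T) = -[(5/24)·log₂(5/24) + (1/4)·log₂(1/4) + (1/24)·log₂(1/24) + (1/2)·log₂(1/2)]
  = 0.4715 + 0.5000 + 0.1910 + 0.5000
  = 1.6625 bits

I(S;T) = H(S) + H(T) - H(S,T)
  = 0.9950 + 0.8113 - 1.6625
  = 0.1438 bits

Distribution 2 (X, Y):
Marginal P(X) (row sums):
  P(X=0) = 1/4 + 0 = 1/4
  P(X=1) = 0 + 3/4 = 3/4
Marginal P(Y) (column sums):
  P(Y=0) = 1/4 + 0 = 1/4
  P(Y=1) = 0 + 3/4 = 3/4

H(X) = -[(1/4)·log₂(1/4) + (3/4)·log₂(3/4)]
  = 0.5000 + 0.3113
  = 0.8113 bits
H(Y) = -[(1/4)·log₂(1/4) + (3/4)·log₂(3/4)]
  = 0.5000 + 0.3113
  = 0.8113 bits
H(X,Y) = -[(1/4)·log₂(1/4) + (3/4)·log₂(3/4)]
  = 0.5000 + 0.3113
  = 0.8113 bits

I(X;Y) = H(X) + H(Y) - H(X,Y)
  = 0.8113 + 0.8113 - 0.8113
  = 0.8113 bits

I(X;Y) = 0.8113 bits > I(S;T) = 0.1438 bits, so (X, Y) has the higher mutual information (stronger dependence).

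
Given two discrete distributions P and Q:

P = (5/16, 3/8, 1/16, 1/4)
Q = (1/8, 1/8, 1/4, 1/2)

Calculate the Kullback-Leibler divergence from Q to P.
D(P||Q) = Σ P(i) log₂(P(i)/Q(i))
  i=0: (5/16) × log₂((5/16)/(1/8)) = (5/16) × log₂(5/2) = 0.4131
  i=1: (3/8) × log₂((3/8)/(1/8)) = (3/8) × log₂(3) = 0.5944
  i=2: (1/16) × log₂((1/16)/(1/4)) = (1/16) × log₂(1/4) = -0.1250
  i=3: (1/4) × log₂((1/4)/(1/2)) = (1/4) × log₂(1/2) = -0.2500
D(P||Q) = 0.4131 + 0.5944 - 0.1250 - 0.2500
  = 0.6325 bits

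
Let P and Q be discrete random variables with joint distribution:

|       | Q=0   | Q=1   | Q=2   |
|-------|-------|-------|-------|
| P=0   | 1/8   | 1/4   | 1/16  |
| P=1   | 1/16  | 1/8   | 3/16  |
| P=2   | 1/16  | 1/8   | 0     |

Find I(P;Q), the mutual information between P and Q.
Marginal P(P) (row sums):
  P(P=0) = 1/8 + 1/4 + 1/16 = 7/16
  P(P=1) = 1/16 + 1/8 + 3/16 = 3/8
  P(P=2) = 1/16 + 1/8 + 0 = 3/16
Marginal P(Q) (column sums):
  P(Q=0) = 1/8 + 1/16 + 1/16 = 1/4
  P(Q=1) = 1/4 + 1/8 + 1/8 = 1/2
  P(Q=2) = 1/16 + 3/16 + 0 = 1/4

H(P) = -[(7/16)·log₂(7/16) + (3/8)·log₂(3/8) + (3/16)·log₂(3/16)]
  = 0.5218 + 0.5306 + 0.4528
  = 1.5052 bits
H(Q) = -[(1/4)·log₂(1/4) + (1/2)·log₂(1/2) + (1/4)·log₂(1/4)]
  = 0.5000 + 0.5000 + 0.5000
  = 1.5000 bits
H(P,Q) = -[(1/8)·log₂(1/8) + (1/4)·log₂(1/4) + (1/16)·log₂(1/16) + (1/16)·log₂(1/16) + (1/8)·log₂(1/8) + (3/16)·log₂(3/16) + (1/16)·log₂(1/16) + (1/8)·log₂(1/8)]
  = 0.3750 + 0.5000 + 0.2500 + 0.2500 + 0.3750 + 0.4528 + 0.2500 + 0.3750
  = 2.8278 bits

I(P;Q) = H(P) + H(Q) - H(P,Q)
  = 1.5052 + 1.5000 - 2.8278
  = 0.1774 bits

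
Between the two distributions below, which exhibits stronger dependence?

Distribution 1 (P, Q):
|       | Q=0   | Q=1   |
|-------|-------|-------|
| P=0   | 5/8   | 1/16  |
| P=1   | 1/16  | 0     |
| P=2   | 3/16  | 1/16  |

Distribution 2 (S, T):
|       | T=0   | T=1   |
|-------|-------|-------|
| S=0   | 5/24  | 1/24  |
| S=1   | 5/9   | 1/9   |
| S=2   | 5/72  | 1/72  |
Distribution 1 (P, Q):
Marginal P(P) (row sums):
  P(P=0) = 5/8 + 1/16 = 11/16
  P(P=1) = 1/16 + 0 = 1/16
  P(P=2) = 3/16 + 1/16 = 1/4
Marginal P(Q) (column sums):
  P(Q=0) = 5/8 + 1/16 + 3/16 = 7/8
  P(Q=1) = 1/16 + 0 + 1/16 = 1/8

H(P) = -[(11/16)·log₂(11/16) + (1/16)·log₂(1/16) + (1/4)·log₂(1/4)]
  = 0.3716 + 0.2500 + 0.5000
  = 1.1216 bits
H(Q) = -[(7/8)·log₂(7/8) + (1/8)·log₂(1/8)]
  = 0.1686 + 0.3750
  = 0.5436 bits
H(P,Q) = -[(5/8)·log₂(5/8) + (1/16)·log₂(1/16) + (1/16)·log₂(1/16) + (3/16)·log₂(3/16) + (1/16)·log₂(1/16)]
  = 0.4238 + 0.2500 + 0.2500 + 0.4528 + 0.2500
  = 1.6266 bits

I(P;Q) = H(P) + H(Q) - H(P,Q)
  = 1.1216 + 0.5436 - 1.6266
  = 0.0386 bits

Distribution 2 (S, T):
Marginal P(S) (row sums):
  P(S=0) = 5/24 + 1/24 = 1/4
  P(S=1) = 5/9 + 1/9 = 2/3
  P(S=2) = 5/72 + 1/72 = 1/12
Marginal P(T) (column sums):
  P(T=0) = 5/24 + 5/9 + 5/72 = 5/6
  P(T=1) = 1/24 + 1/9 + 1/72 = 1/6

H(S) = -[(1/4)·log₂(1/4) + (2/3)·log₂(2/3) + (1/12)·log₂(1/12)]
  = 0.5000 + 0.3900 + 0.2987
  = 1.1887 bits
H(T) = -[(5/6)·log₂(5/6) + (1/6)·log₂(1/6)]
  = 0.2192 + 0.4308
  = 0.6500 bits
H(S,T) = -[(5/24)·log₂(5/24) + (1/24)·log₂(1/24) + (5/9)·log₂(5/9) + (1/9)·log₂(1/9) + (5/72)·log₂(5/72) + (1/72)·log₂(1/72)]
  = 0.4715 + 0.1910 + 0.4711 + 0.3522 + 0.2672 + 0.0857
  = 1.8387 bits

I(S;T) = H(S) + H(T) - H(S,T)
  = 1.1887 + 0.6500 - 1.8387
  = 0.0000 bits

I(P;Q) = 0.0386 bits > I(S;T) = 0.0000 bits, so (P, Q) has the higher mutual information (stronger dependence).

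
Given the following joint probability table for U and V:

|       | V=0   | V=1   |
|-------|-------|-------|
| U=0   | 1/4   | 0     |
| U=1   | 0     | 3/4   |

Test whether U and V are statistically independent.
Marginal P(U) (row sums):
  P(U=0) = 1/4 + 0 = 1/4
  P(U=1) = 0 + 3/4 = 3/4
Marginal P(V) (column sums):
  P(V=0) = 1/4 + 0 = 1/4
  P(V=1) = 0 + 3/4 = 3/4

U and V are independent iff P(U=i,V=j) = P(U=i)·P(V=j) for every cell.
  P(U=0)·P(V=0) = 1/4 × 1/4 = 1/16, but P(U=0,V=0) = 1/4 ✗

No, U and V are not independent. Quantitatively, I(U;V) > 0:

H(U) = -[(1/4)·log₂(1/4) + (3/4)·log₂(3/4)]
  = 0.5000 + 0.3113
  = 0.8113 bits
H(V) = -[(1/4)·log₂(1/4) + (3/4)·log₂(3/4)]
  = 0.5000 + 0.3113
  = 0.8113 bits
H(U,V) = -[(1/4)·log₂(1/4) + (3/4)·log₂(3/4)]
  = 0.5000 + 0.3113
  = 0.8113 bits
I(U;V) = H(U) + H(V) - H(U,V) = 0.8113 + 0.8113 - 0.8113 = 0.8113 bits > 0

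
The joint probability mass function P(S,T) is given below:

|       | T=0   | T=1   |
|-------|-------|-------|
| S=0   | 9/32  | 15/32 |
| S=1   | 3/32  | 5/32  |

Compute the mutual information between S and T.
Marginal P(S) (row sums):
  P(S=0) = 9/32 + 15/32 = 3/4
  P(S=1) = 3/32 + 5/32 = 1/4
Marginal P(T) (column sums):
  P(T=0) = 9/32 + 3/32 = 3/8
  P(T=1) = 15/32 + 5/32 = 5/8

H(S) = -[(3/4)·log₂(3/4) + (1/4)·log₂(1/4)]
  = 0.3113 + 0.5000
  = 0.8113 bits
H(T) = -[(3/8)·log₂(3/8) + (5/8)·log₂(5/8)]
  = 0.5306 + 0.4238
  = 0.9544 bits
H(S,T) = -[(9/32)·log₂(9/32) + (15/32)·log₂(15/32) + (3/32)·log₂(3/32) + (5/32)·log₂(5/32)]
  = 0.5147 + 0.5124 + 0.3202 + 0.4184
  = 1.7657 bits

I(S;T) = H(S) + H(T) - H(S,T)
  = 0.8113 + 0.9544 - 1.7657
  = 0.0000 bits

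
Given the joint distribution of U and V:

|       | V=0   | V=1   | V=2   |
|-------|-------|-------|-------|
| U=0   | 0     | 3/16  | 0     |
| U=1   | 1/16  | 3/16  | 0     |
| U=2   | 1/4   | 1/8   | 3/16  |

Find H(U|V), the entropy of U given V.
Marginal P(V) (column sums):
  P(V=0) = 0 + 1/16 + 1/4 = 5/16
  P(V=1) = 3/16 + 3/16 + 1/8 = 1/2
  P(V=2) = 0 + 0 + 3/16 = 3/16

H(U|V) = -Σ P(U,V)·log₂ P(U|V), where P(U|V) = P(U,V) / P(V)
  (cells with P(U,V) = 0 contribute 0)
  (U=0,V=1): P(U|V) = (3/16)/(1/2) = 3/8;  -(3/16)·log₂(3/8) = 0.2653
  (U=1,V=0): P(U|V) = (1/16)/(5/16) = 1/5;  -(1/16)·log₂(1/5) = 0.1451
  (U=1,V=1): P(U|V) = (3/16)/(1/2) = 3/8;  -(3/16)·log₂(3/8) = 0.2653
  (U=2,V=0): P(U|V) = (1/4)/(5/16) = 4/5;  -(1/4)·log₂(4/5) = 0.0805
  (U=2,V=1): P(U|V) = (1/8)/(1/2) = 1/4;  -(1/8)·log₂(1/4) = 0.2500
  (U=2,V=2): P(U|V) = (3/16)/(3/16) = 1;  -(3/16)·log₂(1) = 0.0000
H(U|V) = 0.2653 + 0.1451 + 0.2653 + 0.0805 + 0.2500 + 0.0000
  = 1.0062 bits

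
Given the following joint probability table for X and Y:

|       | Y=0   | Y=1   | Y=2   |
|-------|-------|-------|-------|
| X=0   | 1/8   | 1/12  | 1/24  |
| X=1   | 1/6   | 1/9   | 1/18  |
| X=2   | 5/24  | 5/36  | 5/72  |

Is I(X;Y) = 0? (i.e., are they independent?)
Marginal P(X) (row sums):
  P(X=0) = 1/8 + 1/12 + 1/24 = 1/4
  P(X=1) = 1/6 + 1/9 + 1/18 = 1/3
  P(X=2) = 5/24 + 5/36 + 5/72 = 5/12
Marginal P(Y) (column sums):
  P(Y=0) = 1/8 + 1/6 + 5/24 = 1/2
  P(Y=1) = 1/12 + 1/9 + 5/36 = 1/3
  P(Y=2) = 1/24 + 1/18 + 5/72 = 1/6

X and Y are independent iff P(X=i,Y=j) = P(X=i)·P(Y=j) for every cell.
  P(X=0)·P(Y=0) = 1/4 × 1/2 = 1/8 = P(X=0,Y=0) ✓
  P(X=0)·P(Y=1) = 1/4 × 1/3 = 1/12 = P(X=0,Y=1) ✓
  P(X=0)·P(Y=2) = 1/4 × 1/6 = 1/24 = P(X=0,Y=2) ✓
  P(X=1)·P(Y=0) = 1/3 × 1/2 = 1/6 = P(X=1,Y=0) ✓
  P(X=1)·P(Y=1) = 1/3 × 1/3 = 1/9 = P(X=1,Y=1) ✓
  P(X=1)·P(Y=2) = 1/3 × 1/6 = 1/18 = P(X=1,Y=2) ✓
  P(X=2)·P(Y=0) = 5/12 × 1/2 = 5/24 = P(X=2,Y=0) ✓
  P(X=2)·P(Y=1) = 5/12 × 1/3 = 5/36 = P(X=2,Y=1) ✓
  P(X=2)·P(Y=2) = 5/12 × 1/6 = 5/72 = P(X=2,Y=2) ✓

Yes, X and Y are independent: every cell factors, so I(X;Y) = 0 bits.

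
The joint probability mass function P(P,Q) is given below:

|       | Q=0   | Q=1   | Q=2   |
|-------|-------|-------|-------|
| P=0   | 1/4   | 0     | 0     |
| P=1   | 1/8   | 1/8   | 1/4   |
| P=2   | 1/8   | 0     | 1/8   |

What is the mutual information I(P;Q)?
Marginal P(P) (row sums):
  P(P=0) = 1/4 + 0 + 0 = 1/4
  P(P=1) = 1/8 + 1/8 + 1/4 = 1/2
  P(P=2) = 1/8 + 0 + 1/8 = 1/4
Marginal P(Q) (column sums):
  P(Q=0) = 1/4 + 1/8 + 1/8 = 1/2
  P(Q=1) = 0 + 1/8 + 0 = 1/8
  P(Q=2) = 0 + 1/4 + 1/8 = 3/8

H(P) = -[(1/4)·log₂(1/4) + (1/2)·log₂(1/2) + (1/4)·log₂(1/4)]
  = 0.5000 + 0.5000 + 0.5000
  = 1.5000 bits
H(Q) = -[(1/2)·log₂(1/2) + (1/8)·log₂(1/8) + (3/8)·log₂(3/8)]
  = 0.5000 + 0.3750 + 0.5306
  = 1.4056 bits
H(P,Q) = -[(1/4)·log₂(1/4) + (1/8)·log₂(1/8) + (1/8)·log₂(1/8) + (1/4)·log₂(1/4) + (1/8)·log₂(1/8) + (1/8)·log₂(1/8)]
  = 0.5000 + 0.3750 + 0.3750 + 0.5000 + 0.3750 + 0.3750
  = 2.5000 bits

I(P;Q) = H(P) + H(Q) - H(P,Q)
  = 1.5000 + 1.4056 - 2.5000
  = 0.4056 bits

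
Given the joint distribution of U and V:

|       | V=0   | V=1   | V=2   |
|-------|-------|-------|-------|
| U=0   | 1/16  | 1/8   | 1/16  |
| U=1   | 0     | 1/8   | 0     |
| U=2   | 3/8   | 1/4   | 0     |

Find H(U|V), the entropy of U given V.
Marginal P(V) (column sums):
  P(V=0) = 1/16 + 0 + 3/8 = 7/16
  P(V=1) = 1/8 + 1/8 + 1/4 = 1/2
  P(V=2) = 1/16 + 0 + 0 = 1/16

H(U|V) = -Σ P(U,V)·log₂ P(U|V), where P(U|V) = P(U,V) / P(V)
  (cells with P(U,V) = 0 contribute 0)
  (U=0,V=0): P(U|V) = (1/16)/(7/16) = 1/7;  -(1/16)·log₂(1/7) = 0.1755
  (U=0,V=1): P(U|V) = (1/8)/(1/2) = 1/4;  -(1/8)·log₂(1/4) = 0.2500
  (U=0,V=2): P(U|V) = (1/16)/(1/16) = 1;  -(1/16)·log₂(1) = 0.0000
  (U=1,V=1): P(U|V) = (1/8)/(1/2) = 1/4;  -(1/8)·log₂(1/4) = 0.2500
  (U=2,V=0): P(U|V) = (3/8)/(7/16) = 6/7;  -(3/8)·log₂(6/7) = 0.0834
  (U=2,V=1): P(U|V) = (1/4)/(1/2) = 1/2;  -(1/4)·log₂(1/2) = 0.2500
H(U|V) = 0.1755 + 0.2500 + 0.0000 + 0.2500 + 0.0834 + 0.2500
  = 1.0089 bits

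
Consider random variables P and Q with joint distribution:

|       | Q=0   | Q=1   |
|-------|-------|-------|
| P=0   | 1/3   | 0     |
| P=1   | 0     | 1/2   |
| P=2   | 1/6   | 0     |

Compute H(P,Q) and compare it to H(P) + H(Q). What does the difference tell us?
Marginal P(P) (row sums):
  P(P=0) = 1/3 + 0 = 1/3
  P(P=1) = 0 + 1/2 = 1/2
  P(P=2) = 1/6 + 0 = 1/6
Marginal P(Q) (column sums):
  P(Q=0) = 1/3 + 0 + 1/6 = 1/2
  P(Q=1) = 0 + 1/2 + 0 = 1/2

H(P,Q) = -[(1/3)·log₂(1/3) + (1/2)·log₂(1/2) + (1/6)·log₂(1/6)]
  = 0.5283 + 0.5000 + 0.4308
  = 1.4591 bits
H(P) = -[(1/3)·log₂(1/3) + (1/2)·log₂(1/2) + (1/6)·log₂(1/6)]
  = 0.5283 + 0.5000 + 0.4308
  = 1.4591 bits
H(Q) = -[(1/2)·log₂(1/2) + (1/2)·log₂(1/2)]
  = 0.5000 + 0.5000
  = 1.0000 bits

H(P) + H(Q) = 1.4591 + 1.0000 = 2.4591 bits
Difference: H(P) + H(Q) - H(P,Q) = 2.4591 - 1.4591 = 1.0000 bits = I(P;Q)

The difference is the mutual information; it is positive here, so P and Q are dependent (knowing one reduces uncertainty about the other by 1.0000 bits).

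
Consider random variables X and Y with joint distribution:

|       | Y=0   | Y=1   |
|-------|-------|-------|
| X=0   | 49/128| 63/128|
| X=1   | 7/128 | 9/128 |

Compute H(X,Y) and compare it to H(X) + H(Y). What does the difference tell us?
Marginal P(X) (row sums):
  P(X=0) = 49/128 + 63/128 = 7/8
  P(X=1) = 7/128 + 9/128 = 1/8
Marginal P(Y) (column sums):
  P(Y=0) = 49/128 + 7/128 = 7/16
  P(Y=1) = 63/128 + 9/128 = 9/16

H(X,Y) = -[(49/128)·log₂(49/128) + (63/128)·log₂(63/128) + (7/128)·log₂(7/128) + (9/128)·log₂(9/128)]
  = 0.5303 + 0.5034 + 0.2293 + 0.2693
  = 1.5323 bits
H(X) = -[(7/8)·log₂(7/8) + (1/8)·log₂(1/8)]
  = 0.1686 + 0.3750
  = 0.5436 bits
H(Y) = -[(7/16)·log₂(7/16) + (9/16)·log₂(9/16)]
  = 0.5218 + 0.4669
  = 0.9887 bits

H(X) + H(Y) = 0.5436 + 0.9887 = 1.5323 bits
Difference: H(X) + H(Y) - H(X,Y) = 1.5323 - 1.5323 = 0.0000 bits = I(X;Y)

The difference is the mutual information; it is 0 here, so X and Y are independent (the joint entropy equals the sum of the marginal entropies).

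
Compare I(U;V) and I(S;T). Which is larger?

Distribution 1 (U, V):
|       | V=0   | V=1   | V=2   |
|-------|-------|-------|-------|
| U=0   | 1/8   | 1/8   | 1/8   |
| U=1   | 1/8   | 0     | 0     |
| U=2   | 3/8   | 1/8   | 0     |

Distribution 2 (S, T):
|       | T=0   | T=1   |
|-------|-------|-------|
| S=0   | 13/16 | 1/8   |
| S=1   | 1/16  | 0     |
Distribution 1 (U, V):
Marginal P(U) (row sums):
  P(U=0) = 1/8 + 1/8 + 1/8 = 3/8
  P(U=1) = 1/8 + 0 + 0 = 1/8
  P(U=2) = 3/8 + 1/8 + 0 = 1/2
Marginal P(V) (column sums):
  P(V=0) = 1/8 + 1/8 + 3/8 = 5/8
  P(V=1) = 1/8 + 0 + 1/8 = 1/4
  P(V=2) = 1/8 + 0 + 0 = 1/8

H(U) = -[(3/8)·log₂(3/8) + (1/8)·log₂(1/8) + (1/2)·log₂(1/2)]
  = 0.5306 + 0.3750 + 0.5000
  = 1.4056 bits
H(V) = -[(5/8)·log₂(5/8) + (1/4)·log₂(1/4) + (1/8)·log₂(1/8)]
  = 0.4238 + 0.5000 + 0.3750
  = 1.2988 bits
H(U,V) = -[(1/8)·log₂(1/8) + (1/8)·log₂(1/8) + (1/8)·log₂(1/8) + (1/8)·log₂(1/8) + (3/8)·log₂(3/8) + (1/8)·log₂(1/8)]
  = 0.3750 + 0.3750 + 0.3750 + 0.3750 + 0.5306 + 0.3750
  = 2.4056 bits

I(U;V) = H(U) + H(V) - H(U,V)
  = 1.4056 + 1.2988 - 2.4056
  = 0.2988 bits

Distribution 2 (S, T):
Marginal P(S) (row sums):
  P(S=0) = 13/16 + 1/8 = 15/16
  P(S=1) = 1/16 + 0 = 1/16
Marginal P(T) (column sums):
  P(T=0) = 13/16 + 1/16 = 7/8
  P(T=1) = 1/8 + 0 = 1/8

H(S) = -[(15/16)·log₂(15/16) + (1/16)·log₂(1/16)]
  = 0.0873 + 0.2500
  = 0.3373 bits
H(T) = -[(7/8)·log₂(7/8) + (1/8)·log₂(1/8)]
  = 0.1686 + 0.3750
  = 0.5436 bits
H(S,T) = -[(13/16)·log₂(13/16) + (1/8)·log₂(1/8) + (1/16)·log₂(1/16)]
  = 0.2434 + 0.3750 + 0.2500
  = 0.8684 bits

I(S;T) = H(S) + H(T) - H(S,T)
  = 0.3373 + 0.5436 - 0.8684
  = 0.0125 bits

I(U;V) = 0.2988 bits > I(S;T) = 0.0125 bits, so (U, V) has the higher mutual information (stronger dependence).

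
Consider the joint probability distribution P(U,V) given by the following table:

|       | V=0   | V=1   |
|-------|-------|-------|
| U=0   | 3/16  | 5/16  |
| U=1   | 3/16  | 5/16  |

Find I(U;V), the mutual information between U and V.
Marginal P(U) (row sums):
  P(U=0) = 3/16 + 5/16 = 1/2
  P(U=1) = 3/16 + 5/16 = 1/2
Marginal P(V) (column sums):
  P(V=0) = 3/16 + 3/16 = 3/8
  P(V=1) = 5/16 + 5/16 = 5/8

H(U) = -[(1/2)·log₂(1/2) + (1/2)·log₂(1/2)]
  = 0.5000 + 0.5000
  = 1.0000 bits
H(V) = -[(3/8)·log₂(3/8) + (5/8)·log₂(5/8)]
  = 0.5306 + 0.4238
  = 0.9544 bits
H(U,V) = -[(3/16)·log₂(3/16) + (5/16)·log₂(5/16) + (3/16)·log₂(3/16) + (5/16)·log₂(5/16)]
  = 0.4528 + 0.5244 + 0.4528 + 0.5244
  = 1.9544 bits

I(U;V) = H(U) + H(V) - H(U,V)
  = 1.0000 + 0.9544 - 1.9544
  = 0.0000 bits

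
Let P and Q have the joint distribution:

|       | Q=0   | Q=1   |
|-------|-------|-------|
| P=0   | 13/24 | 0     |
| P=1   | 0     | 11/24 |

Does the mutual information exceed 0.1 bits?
Marginal P(P) (row sums):
  P(P=0) = 13/24 + 0 = 13/24
  P(P=1) = 0 + 11/24 = 11/24
Marginal P(Q) (column sums):
  P(Q=0) = 13/24 + 0 = 13/24
  P(Q=1) = 0 + 11/24 = 11/24

H(P) = -[(13/24)·log₂(13/24) + (11/24)·log₂(11/24)]
  = 0.4791 + 0.5159
  = 0.9950 bits
H(Q) = -[(13/24)·log₂(13/24) + (11/24)·log₂(11/24)]
  = 0.4791 + 0.5159
  = 0.9950 bits
H(P,Q) = -[(13/24)·log₂(13/24) + (11/24)·log₂(11/24)]
  = 0.4791 + 0.5159
  = 0.9950 bits

I(P;Q) = H(P) + H(Q) - H(P,Q)
  = 0.9950 + 0.9950 - 0.9950
  = 0.9950 bits

Yes. I(P;Q) = 0.9950 bits, which is > 0.1 bits.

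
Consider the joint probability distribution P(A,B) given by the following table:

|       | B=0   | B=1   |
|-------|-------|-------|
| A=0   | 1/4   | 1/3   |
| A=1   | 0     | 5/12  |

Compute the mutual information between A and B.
Marginal P(A) (row sums):
  P(A=0) = 1/4 + 1/3 = 7/12
  P(A=1) = 0 + 5/12 = 5/12
Marginal P(B) (column sums):
  P(B=0) = 1/4 + 0 = 1/4
  P(B=1) = 1/3 + 5/12 = 3/4

H(A) = -[(7/12)·log₂(7/12) + (5/12)·log₂(5/12)]
  = 0.4536 + 0.5263
  = 0.9799 bits
H(B) = -[(1/4)·log₂(1/4) + (3/4)·log₂(3/4)]
  = 0.5000 + 0.3113
  = 0.8113 bits
H(A,B) = -[(1/4)·log₂(1/4) + (1/3)·log₂(1/3) + (5/12)·log₂(5/12)]
  = 0.5000 + 0.5283 + 0.5263
  = 1.5546 bits

I(A;B) = H(A) + H(B) - H(A,B)
  = 0.9799 + 0.8113 - 1.5546
  = 0.2366 bits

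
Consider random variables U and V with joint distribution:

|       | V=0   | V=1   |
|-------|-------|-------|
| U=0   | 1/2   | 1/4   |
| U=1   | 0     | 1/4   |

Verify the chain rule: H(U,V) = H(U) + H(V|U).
Left side:
H(U,V) = -[(1/2)·log₂(1/2) + (1/4)·log₂(1/4) + (1/4)·log₂(1/4)]
  = 0.5000 + 0.5000 + 0.5000
  = 1.5000 bits

Right side:
Marginal P(U) (row sums):
  P(U=0) = 1/2 + 1/4 = 3/4
  P(U=1) = 0 + 1/4 = 1/4
H(U) = -[(3/4)·log₂(3/4) + (1/4)·log₂(1/4)]
  = 0.3113 + 0.5000
  = 0.8113 bits
H(V|U) = -Σ P(U,V)·log₂ P(V|U), where P(V|U) = P(U,V) / P(U)
  (cells with P(U,V) = 0 contribute 0)
  (U=0,V=0): P(V|U) = (1/2)/(3/4) = 2/3;  -(1/2)·log₂(2/3) = 0.2925
  (U=0,V=1): P(V|U) = (1/4)/(3/4) = 1/3;  -(1/4)·log₂(1/3) = 0.3962
  (U=1,V=1): P(V|U) = (1/4)/(1/4) = 1;  -(1/4)·log₂(1) = 0.0000
H(V|U) = 0.2925 + 0.3962 + 0.0000
  = 0.6887 bits
H(U) + H(V|U) = 0.8113 + 0.6887 = 1.5000 bits

Both sides equal 1.5000 bits, so the chain rule holds ✓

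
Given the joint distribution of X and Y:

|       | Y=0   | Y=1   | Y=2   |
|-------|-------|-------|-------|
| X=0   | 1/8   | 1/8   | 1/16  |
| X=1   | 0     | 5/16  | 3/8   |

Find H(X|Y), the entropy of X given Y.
Marginal P(Y) (column sums):
  P(Y=0) = 1/8 + 0 = 1/8
  P(Y=1) = 1/8 + 5/16 = 7/16
  P(Y=2) = 1/16 + 3/8 = 7/16

H(X|Y) = -Σ P(X,Y)·log₂ P(X|Y), where P(X|Y) = P(X,Y) / P(Y)
  (cells with P(X,Y) = 0 contribute 0)
  (X=0,Y=0): P(X|Y) = (1/8)/(1/8) = 1;  -(1/8)·log₂(1) = 0.0000
  (X=0,Y=1): P(X|Y) = (1/8)/(7/16) = 2/7;  -(1/8)·log₂(2/7) = 0.2259
  (X=0,Y=2): P(X|Y) = (1/16)/(7/16) = 1/7;  -(1/16)·log₂(1/7) = 0.1755
  (X=1,Y=1): P(X|Y) = (5/16)/(7/16) = 5/7;  -(5/16)·log₂(5/7) = 0.1517
  (X=1,Y=2): P(X|Y) = (3/8)/(7/16) = 6/7;  -(3/8)·log₂(6/7) = 0.0834
H(X|Y) = 0.0000 + 0.2259 + 0.1755 + 0.1517 + 0.0834
  = 0.6365 bits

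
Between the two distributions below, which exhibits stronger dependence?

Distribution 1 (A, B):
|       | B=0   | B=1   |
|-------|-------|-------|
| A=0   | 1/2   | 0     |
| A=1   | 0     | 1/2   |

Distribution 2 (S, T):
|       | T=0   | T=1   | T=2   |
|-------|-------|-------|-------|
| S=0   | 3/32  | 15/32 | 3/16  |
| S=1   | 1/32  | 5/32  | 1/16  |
Distribution 1 (A, B):
Marginal P(A) (row sums):
  P(A=0) = 1/2 + 0 = 1/2
  P(A=1) = 0 + 1/2 = 1/2
Marginal P(B) (column sums):
  P(B=0) = 1/2 + 0 = 1/2
  P(B=1) = 0 + 1/2 = 1/2

H(A) = -[(1/2)·log₂(1/2) + (1/2)·log₂(1/2)]
  = 0.5000 + 0.5000
  = 1.0000 bits
H(B) = -[(1/2)·log₂(1/2) + (1/2)·log₂(1/2)]
  = 0.5000 + 0.5000
  = 1.0000 bits
H(A,B) = -[(1/2)·log₂(1/2) + (1/2)·log₂(1/2)]
  = 0.5000 + 0.5000
  = 1.0000 bits

I(A;B) = H(A) + H(B) - H(A,B)
  = 1.0000 + 1.0000 - 1.0000
  = 1.0000 bits

Distribution 2 (S, T):
Marginal P(S) (row sums):
  P(S=0) = 3/32 + 15/32 + 3/16 = 3/4
  P(S=1) = 1/32 + 5/32 + 1/16 = 1/4
Marginal P(T) (column sums):
  P(T=0) = 3/32 + 1/32 = 1/8
  P(T=1) = 15/32 + 5/32 = 5/8
  P(T=2) = 3/16 + 1/16 = 1/4

H(S) = -[(3/4)·log₂(3/4) + (1/4)·log₂(1/4)]
  = 0.3113 + 0.5000
  = 0.8113 bits
H(T) = -[(1/8)·log₂(1/8) + (5/8)·log₂(5/8) + (1/4)·log₂(1/4)]
  = 0.3750 + 0.4238 + 0.5000
  = 1.2988 bits
H(S,T) = -[(3/32)·log₂(3/32) + (15/32)·log₂(15/32) + (3/16)·log₂(3/16) + (1/32)·log₂(1/32) + (5/32)·log₂(5/32) + (1/16)·log₂(1/16)]
  = 0.3202 + 0.5124 + 0.4528 + 0.1563 + 0.4184 + 0.2500
  = 2.1101 bits

I(S;T) = H(S) + H(T) - H(S,T)
  = 0.8113 + 1.2988 - 2.1101
  = 0.0000 bits

I(A;B) = 1.0000 bits > I(S;T) = 0.0000 bits, so (A, B) has the higher mutual information (stronger dependence).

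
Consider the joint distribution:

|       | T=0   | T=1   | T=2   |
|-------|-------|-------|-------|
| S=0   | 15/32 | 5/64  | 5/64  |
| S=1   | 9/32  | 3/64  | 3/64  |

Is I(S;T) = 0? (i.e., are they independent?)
Marginal P(S) (row sums):
  P(S=0) = 15/32 + 5/64 + 5/64 = 5/8
  P(S=1) = 9/32 + 3/64 + 3/64 = 3/8
Marginal P(T) (column sums):
  P(T=0) = 15/32 + 9/32 = 3/4
  P(T=1) = 5/64 + 3/64 = 1/8
  P(T=2) = 5/64 + 3/64 = 1/8

S and T are independent iff P(S=i,T=j) = P(S=i)·P(T=j) for every cell.
  P(S=0)·P(T=0) = 5/8 × 3/4 = 15/32 = P(S=0,T=0) ✓
  P(S=0)·P(T=1) = 5/8 × 1/8 = 5/64 = P(S=0,T=1) ✓
  P(S=0)·P(T=2) = 5/8 × 1/8 = 5/64 = P(S=0,T=2) ✓
  P(S=1)·P(T=0) = 3/8 × 3/4 = 9/32 = P(S=1,T=0) ✓
  P(S=1)·P(T=1) = 3/8 × 1/8 = 3/64 = P(S=1,T=1) ✓
  P(S=1)·P(T=2) = 3/8 × 1/8 = 3/64 = P(S=1,T=2) ✓

Yes, S and T are independent: every cell factors, so I(S;T) = 0 bits.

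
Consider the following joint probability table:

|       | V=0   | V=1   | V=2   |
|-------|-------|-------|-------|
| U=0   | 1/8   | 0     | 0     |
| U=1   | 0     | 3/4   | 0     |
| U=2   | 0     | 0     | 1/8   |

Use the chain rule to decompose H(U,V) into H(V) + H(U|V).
By the chain rule: H(U,V) = H(V) + H(U|V)

Marginal P(V) (column sums):
  P(V=0) = 1/8 + 0 + 0 = 1/8
  P(V=1) = 0 + 3/4 + 0 = 3/4
  P(V=2) = 0 + 0 + 1/8 = 1/8
H(V) = -[(1/8)·log₂(1/8) + (3/4)·log₂(3/4) + (1/8)·log₂(1/8)]
  = 0.3750 + 0.3113 + 0.3750
  = 1.0613 bits
H(U|V) = -Σ P(U,V)·log₂ P(U|V), where P(U|V) = P(U,V) / P(V)
  (cells with P(U,V) = 0 contribute 0)
  (U=0,V=0): P(U|V) = (1/8)/(1/8) = 1;  -(1/8)·log₂(1) = 0.0000
  (U=1,V=1): P(U|V) = (3/4)/(3/4) = 1;  -(3/4)·log₂(1) = 0.0000
  (U=2,V=2): P(U|V) = (1/8)/(1/8) = 1;  -(1/8)·log₂(1) = 0.0000
H(U|V) = 0.0000 + 0.0000 + 0.0000
  = 0.0000 bits

H(U,V) = H(V) + H(U|V) = 1.0613 + 0.0000 = 1.0613 bits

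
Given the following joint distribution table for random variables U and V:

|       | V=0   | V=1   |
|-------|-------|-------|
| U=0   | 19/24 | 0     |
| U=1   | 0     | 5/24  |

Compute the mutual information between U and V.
Marginal P(U) (row sums):
  P(U=0) = 19/24 + 0 = 19/24
  P(U=1) = 0 + 5/24 = 5/24
Marginal P(V) (column sums):
  P(V=0) = 19/24 + 0 = 19/24
  P(V=1) = 0 + 5/24 = 5/24

H(U) = -[(19/24)·log₂(19/24) + (5/24)·log₂(5/24)]
  = 0.2668 + 0.4715
  = 0.7383 bits
H(V) = -[(19/24)·log₂(19/24) + (5/24)·log₂(5/24)]
  = 0.2668 + 0.4715
  = 0.7383 bits
H(U,V) = -[(19/24)·log₂(19/24) + (5/24)·log₂(5/24)]
  = 0.2668 + 0.4715
  = 0.7383 bits

I(U;V) = H(U) + H(V) - H(U,V)
  = 0.7383 + 0.7383 - 0.7383
  = 0.7383 bits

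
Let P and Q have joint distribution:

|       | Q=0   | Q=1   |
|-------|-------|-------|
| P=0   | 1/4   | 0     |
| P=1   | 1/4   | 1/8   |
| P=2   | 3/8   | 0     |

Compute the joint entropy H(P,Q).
H(P,Q) = -Σ P(P,Q) log₂ P(P,Q), summed over the non-zero cells:
H(P,Q) = -[(1/4)·log₂(1/4) + (1/4)·log₂(1/4) + (1/8)·log₂(1/8) + (3/8)·log₂(3/8)]
  = 0.5000 + 0.5000 + 0.3750 + 0.5306
  = 1.9056 bits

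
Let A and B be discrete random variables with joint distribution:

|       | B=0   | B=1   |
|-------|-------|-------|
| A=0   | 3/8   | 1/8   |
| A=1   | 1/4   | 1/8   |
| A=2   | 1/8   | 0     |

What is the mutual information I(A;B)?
Marginal P(A) (row sums):
  P(A=0) = 3/8 + 1/8 = 1/2
  P(A=1) = 1/4 + 1/8 = 3/8
  P(A=2) = 1/8 + 0 = 1/8
Marginal P(B) (column sums):
  P(B=0) = 3/8 + 1/4 + 1/8 = 3/4
  P(B=1) = 1/8 + 1/8 + 0 = 1/4

H(A) = -[(1/2)·log₂(1/2) + (3/8)·log₂(3/8) + (1/8)·log₂(1/8)]
  = 0.5000 + 0.5306 + 0.3750
  = 1.4056 bits
H(B) = -[(3/4)·log₂(3/4) + (1/4)·log₂(1/4)]
  = 0.3113 + 0.5000
  = 0.8113 bits
H(A,B) = -[(3/8)·log₂(3/8) + (1/8)·log₂(1/8) + (1/4)·log₂(1/4) + (1/8)·log₂(1/8) + (1/8)·log₂(1/8)]
  = 0.5306 + 0.3750 + 0.5000 + 0.3750 + 0.3750
  = 2.1556 bits

I(A;B) = H(A) + H(B) - H(A,B)
  = 1.4056 + 0.8113 - 2.1556
  = 0.0613 bits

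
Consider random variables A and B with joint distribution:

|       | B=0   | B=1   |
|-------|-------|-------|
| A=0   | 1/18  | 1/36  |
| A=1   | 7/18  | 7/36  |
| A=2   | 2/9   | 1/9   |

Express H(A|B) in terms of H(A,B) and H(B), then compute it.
H(A|B) = H(A,B) - H(B)

Marginal P(B) (column sums):
  P(B=0) = 1/18 + 7/18 + 2/9 = 2/3
  P(B=1) = 1/36 + 7/36 + 1/9 = 1/3

H(A,B) = -[(1/18)·log₂(1/18) + (1/36)·log₂(1/36) + (7/18)·log₂(7/18) + (7/36)·log₂(7/36) + (2/9)·log₂(2/9) + (1/9)·log₂(1/9)]
  = 0.2317 + 0.1436 + 0.5299 + 0.4594 + 0.4822 + 0.3522
  = 2.1990 bits
H(B) = -[(2/3)·log₂(2/3) + (1/3)·log₂(1/3)]
  = 0.3900 + 0.5283
  = 0.9183 bits

H(A|B) = 2.1990 - 0.9183 = 1.2807 bits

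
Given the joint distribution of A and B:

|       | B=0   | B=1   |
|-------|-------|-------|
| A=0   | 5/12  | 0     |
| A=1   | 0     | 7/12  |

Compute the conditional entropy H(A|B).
Marginal P(B) (column sums):
  P(B=0) = 5/12 + 0 = 5/12
  P(B=1) = 0 + 7/12 = 7/12

H(A|B) = -Σ P(A,B)·log₂ P(A|B), where P(A|B) = P(A,B) / P(B)
  (cells with P(A,B) = 0 contribute 0)
  (A=0,B=0): P(A|B) = (5/12)/(5/12) = 1;  -(5/12)·log₂(1) = 0.0000
  (A=1,B=1): P(A|B) = (7/12)/(7/12) = 1;  -(7/12)·log₂(1) = 0.0000
H(A|B) = 0.0000 + 0.0000
  = 0.0000 bits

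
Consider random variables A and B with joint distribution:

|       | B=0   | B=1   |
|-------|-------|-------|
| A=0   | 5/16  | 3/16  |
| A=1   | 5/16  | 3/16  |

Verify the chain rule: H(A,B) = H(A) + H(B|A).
Left side:
H(A,B) = -[(5/16)·log₂(5/16) + (3/16)·log₂(3/16) + (5/16)·log₂(5/16) + (3/16)·log₂(3/16)]
  = 0.5244 + 0.4528 + 0.5244 + 0.4528
  = 1.9544 bits

Right side:
Marginal P(A) (row sums):
  P(A=0) = 5/16 + 3/16 = 1/2
  P(A=1) = 5/16 + 3/16 = 1/2
H(A) = -[(1/2)·log₂(1/2) + (1/2)·log₂(1/2)]
  = 0.5000 + 0.5000
  = 1.0000 bits
H(B|A) = -Σ P(A,B)·log₂ P(B|A), where P(B|A) = P(A,B) / P(A)
  (A=0,B=0): P(B|A) = (5/16)/(1/2) = 5/8;  -(5/16)·log₂(5/8) = 0.2119
  (A=0,B=1): P(B|A) = (3/16)/(1/2) = 3/8;  -(3/16)·log₂(3/8) = 0.2653
  (A=1,B=0): P(B|A) = (5/16)/(1/2) = 5/8;  -(5/16)·log₂(5/8) = 0.2119
  (A=1,B=1): P(B|A) = (3/16)/(1/2) = 3/8;  -(3/16)·log₂(3/8) = 0.2653
H(B|A) = 0.2119 + 0.2653 + 0.2119 + 0.2653
  = 0.9544 bits
H(A) + H(B|A) = 1.0000 + 0.9544 = 1.9544 bits

Both sides equal 1.9544 bits, so the chain rule holds ✓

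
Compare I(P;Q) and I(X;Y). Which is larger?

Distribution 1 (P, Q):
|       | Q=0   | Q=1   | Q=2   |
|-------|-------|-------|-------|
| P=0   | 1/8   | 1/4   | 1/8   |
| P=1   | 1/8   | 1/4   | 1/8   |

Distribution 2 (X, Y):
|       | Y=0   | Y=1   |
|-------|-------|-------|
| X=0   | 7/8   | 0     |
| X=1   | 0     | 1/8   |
Distribution 1 (P, Q):
Marginal P(P) (row sums):
  P(P=0) = 1/8 + 1/4 + 1/8 = 1/2
  P(P=1) = 1/8 + 1/4 + 1/8 = 1/2
Marginal P(Q) (column sums):
  P(Q=0) = 1/8 + 1/8 = 1/4
  P(Q=1) = 1/4 + 1/4 = 1/2
  P(Q=2) = 1/8 + 1/8 = 1/4

H(P) = -[(1/2)·log₂(1/2) + (1/2)·log₂(1/2)]
  = 0.5000 + 0.5000
  = 1.0000 bits
H(Q) = -[(1/4)·log₂(1/4) + (1/2)·log₂(1/2) + (1/4)·log₂(1/4)]
  = 0.5000 + 0.5000 + 0.5000
  = 1.5000 bits
H(P,Q) = -[(1/8)·log₂(1/8) + (1/4)·log₂(1/4) + (1/8)·log₂(1/8) + (1/8)·log₂(1/8) + (1/4)·log₂(1/4) + (1/8)·log₂(1/8)]
  = 0.3750 + 0.5000 + 0.3750 + 0.3750 + 0.5000 + 0.3750
  = 2.5000 bits

I(P;Q) = H(P) + H(Q) - H(P,Q)
  = 1.0000 + 1.5000 - 2.5000
  = 0.0000 bits

Distribution 2 (X, Y):
Marginal P(X) (row sums):
  P(X=0) = 7/8 + 0 = 7/8
  P(X=1) = 0 + 1/8 = 1/8
Marginal P(Y) (column sums):
  P(Y=0) = 7/8 + 0 = 7/8
  P(Y=1) = 0 + 1/8 = 1/8

H(X) = -[(7/8)·log₂(7/8) + (1/8)·log₂(1/8)]
  = 0.1686 + 0.3750
  = 0.5436 bits
H(Y) = -[(7/8)·log₂(7/8) + (1/8)·log₂(1/8)]
  = 0.1686 + 0.3750
  = 0.5436 bits
H(X,Y) = -[(7/8)·log₂(7/8) + (1/8)·log₂(1/8)]
  = 0.1686 + 0.3750
  = 0.5436 bits

I(X;Y) = H(X) + H(Y) - H(X,Y)
  = 0.5436 + 0.5436 - 0.5436
  = 0.5436 bits

I(X;Y) = 0.5436 bits > I(P;Q) = 0.0000 bits, so (X, Y) has the higher mutual information (stronger dependence).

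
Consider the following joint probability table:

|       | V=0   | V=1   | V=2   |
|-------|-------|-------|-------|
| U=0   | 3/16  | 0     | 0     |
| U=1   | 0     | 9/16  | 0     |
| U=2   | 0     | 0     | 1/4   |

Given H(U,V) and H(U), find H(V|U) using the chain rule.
From the chain rule: H(U,V) = H(U) + H(V|U)
Therefore: H(V|U) = H(U,V) - H(U)

H(U,V) = -[(3/16)·log₂(3/16) + (9/16)·log₂(9/16) + (1/4)·log₂(1/4)]
  = 0.4528 + 0.4669 + 0.5000
  = 1.4197 bits
Marginal P(U) (row sums):
  P(U=0) = 3/16 + 0 + 0 = 3/16
  P(U=1) = 0 + 9/16 + 0 = 9/16
  P(U=2) = 0 + 0 + 1/4 = 1/4
H(U) = -[(3/16)·log₂(3/16) + (9/16)·log₂(9/16) + (1/4)·log₂(1/4)]
  = 0.4528 + 0.4669 + 0.5000
  = 1.4197 bits

H(V|U) = 1.4197 - 1.4197 = 0.0000 bits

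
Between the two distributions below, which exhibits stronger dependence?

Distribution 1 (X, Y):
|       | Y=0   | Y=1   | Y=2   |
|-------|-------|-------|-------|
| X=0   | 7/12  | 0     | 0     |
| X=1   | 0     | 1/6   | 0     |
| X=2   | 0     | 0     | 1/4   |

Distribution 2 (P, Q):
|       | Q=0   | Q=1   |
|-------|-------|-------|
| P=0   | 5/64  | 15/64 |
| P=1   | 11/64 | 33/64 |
Distribution 1 (X, Y):
Marginal P(X) (row sums):
  P(X=0) = 7/12 + 0 + 0 = 7/12
  P(X=1) = 0 + 1/6 + 0 = 1/6
  P(X=2) = 0 + 0 + 1/4 = 1/4
Marginal P(Y) (column sums):
  P(Y=0) = 7/12 + 0 + 0 = 7/12
  P(Y=1) = 0 + 1/6 + 0 = 1/6
  P(Y=2) = 0 + 0 + 1/4 = 1/4

H(X) = -[(7/12)·log₂(7/12) + (1/6)·log₂(1/6) + (1/4)·log₂(1/4)]
  = 0.4536 + 0.4308 + 0.5000
  = 1.3844 bits
H(Y) = -[(7/12)·log₂(7/12) + (1/6)·log₂(1/6) + (1/4)·log₂(1/4)]
  = 0.4536 + 0.4308 + 0.5000
  = 1.3844 bits
H(X,Y) = -[(7/12)·log₂(7/12) + (1/6)·log₂(1/6) + (1/4)·log₂(1/4)]
  = 0.4536 + 0.4308 + 0.5000
  = 1.3844 bits

I(X;Y) = H(X) + H(Y) - H(X,Y)
  = 1.3844 + 1.3844 - 1.3844
  = 1.3844 bits

Distribution 2 (P, Q):
Marginal P(P) (row sums):
  P(P=0) = 5/64 + 15/64 = 5/16
  P(P=1) = 11/64 + 33/64 = 11/16
Marginal P(Q) (column sums):
  P(Q=0) = 5/64 + 11/64 = 1/4
  P(Q=1) = 15/64 + 33/64 = 3/4

H(P) = -[(5/16)·log₂(5/16) + (11/16)·log₂(11/16)]
  = 0.5244 + 0.3716
  = 0.8960 bits
H(Q) = -[(1/4)·log₂(1/4) + (3/4)·log₂(3/4)]
  = 0.5000 + 0.3113
  = 0.8113 bits
H(P,Q) = -[(5/64)·log₂(5/64) + (15/64)·log₂(15/64) + (11/64)·log₂(11/64) + (33/64)·log₂(33/64)]
  = 0.2873 + 0.4906 + 0.4367 + 0.4927
  = 1.7073 bits

I(P;Q) = H(P) + H(Q) - H(P,Q)
  = 0.8960 + 0.8113 - 1.7073
  = 0.0000 bits

I(X;Y) = 1.3844 bits > I(P;Q) = 0.0000 bits, so (X, Y) has the higher mutual information (stronger dependence).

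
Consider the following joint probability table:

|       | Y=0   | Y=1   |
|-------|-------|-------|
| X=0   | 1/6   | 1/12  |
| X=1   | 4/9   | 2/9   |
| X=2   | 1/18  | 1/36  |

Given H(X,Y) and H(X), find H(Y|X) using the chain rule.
From the chain rule: H(X,Y) = H(X) + H(Y|X)
Therefore: H(Y|X) = H(X,Y) - H(X)

H(X,Y) = -[(1/6)·log₂(1/6) + (1/12)·log₂(1/12) + (4/9)·log₂(4/9) + (2/9)·log₂(2/9) + (1/18)·log₂(1/18) + (1/36)·log₂(1/36)]
  = 0.4308 + 0.2987 + 0.5200 + 0.4822 + 0.2317 + 0.1436
  = 2.1070 bits
Marginal P(X) (row sums):
  P(X=0) = 1/6 + 1/12 = 1/4
  P(X=1) = 4/9 + 2/9 = 2/3
  P(X=2) = 1/18 + 1/36 = 1/12
H(X) = -[(1/4)·log₂(1/4) + (2/3)·log₂(2/3) + (1/12)·log₂(1/12)]
  = 0.5000 + 0.3900 + 0.2987
  = 1.1887 bits

H(Y|X) = 2.1070 - 1.1887 = 0.9183 bits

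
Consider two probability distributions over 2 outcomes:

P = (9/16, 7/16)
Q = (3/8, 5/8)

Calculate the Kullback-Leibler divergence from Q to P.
D(P||Q) = Σ P(i) log₂(P(i)/Q(i))
  i=0: (9/16) × log₂((9/16)/(3/8)) = (9/16) × log₂(3/2) = 0.3290
  i=1: (7/16) × log₂((7/16)/(5/8)) = (7/16) × log₂(7/10) = -0.2251
D(P||Q) = 0.3290 - 0.2251
  = 0.1039 bits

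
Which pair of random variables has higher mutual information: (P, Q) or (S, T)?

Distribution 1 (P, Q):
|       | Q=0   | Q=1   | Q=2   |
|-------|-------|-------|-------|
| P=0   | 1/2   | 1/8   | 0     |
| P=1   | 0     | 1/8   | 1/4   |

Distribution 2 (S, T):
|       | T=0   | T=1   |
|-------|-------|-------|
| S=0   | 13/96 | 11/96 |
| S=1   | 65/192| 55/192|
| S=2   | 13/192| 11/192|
Distribution 1 (P, Q):
Marginal P(P) (row sums):
  P(P=0) = 1/2 + 1/8 + 0 = 5/8
  P(P=1) = 0 + 1/8 + 1/4 = 3/8
Marginal P(Q) (column sums):
  P(Q=0) = 1/2 + 0 = 1/2
  P(Q=1) = 1/8 + 1/8 = 1/4
  P(Q=2) = 0 + 1/4 = 1/4

H(P) = -[(5/8)·log₂(5/8) + (3/8)·log₂(3/8)]
  = 0.4238 + 0.5306
  = 0.9544 bits
H(Q) = -[(1/2)·log₂(1/2) + (1/4)·log₂(1/4) + (1/4)·log₂(1/4)]
  = 0.5000 + 0.5000 + 0.5000
  = 1.5000 bits
H(P,Q) = -[(1/2)·log₂(1/2) + (1/8)·log₂(1/8) + (1/8)·log₂(1/8) + (1/4)·log₂(1/4)]
  = 0.5000 + 0.3750 + 0.3750 + 0.5000
  = 1.7500 bits

I(P;Q) = H(P) + H(Q) - H(P,Q)
  = 0.9544 + 1.5000 - 1.7500
  = 0.7044 bits

Distribution 2 (S, T):
Marginal P(S) (row sums):
  P(S=0) = 13/96 + 11/96 = 1/4
  P(S=1) = 65/192 + 55/192 = 5/8
  P(S=2) = 13/192 + 11/192 = 1/8
Marginal P(T) (column sums):
  P(T=0) = 13/96 + 65/192 + 13/192 = 13/24
  P(T=1) = 11/96 + 55/192 + 11/192 = 11/24

H(S) = -[(1/4)·log₂(1/4) + (5/8)·log₂(5/8) + (1/8)·log₂(1/8)]
  = 0.5000 + 0.4238 + 0.3750
  = 1.2988 bits
H(T) = -[(13/24)·log₂(13/24) + (11/24)·log₂(11/24)]
  = 0.4791 + 0.5159
  = 0.9950 bits
H(S,T) = -[(13/96)·log₂(13/96) + (11/96)·log₂(11/96) + (65/192)·log₂(65/192) + (55/192)·log₂(55/192) + (13/192)·log₂(13/192) + (11/192)·log₂(11/192)]
  = 0.3906 + 0.3581 + 0.5290 + 0.5167 + 0.2630 + 0.2364
  = 2.2938 bits

I(S;T) = H(S) + H(T) - H(S,T)
  = 1.2988 + 0.9950 - 2.2938
  = 0.0000 bits

I(P;Q) = 0.7044 bits > I(S;T) = 0.0000 bits, so (P, Q) has the higher mutual information (stronger dependence).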